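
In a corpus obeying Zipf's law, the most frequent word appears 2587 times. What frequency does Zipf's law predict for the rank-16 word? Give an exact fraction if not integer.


Zipf's law: freq(rank) = f1 / rank
f1 = 2587, rank = 16
freq = 2587 / 16
GCD(2587, 16) = 1
Simplified: 2587/16

2587/16


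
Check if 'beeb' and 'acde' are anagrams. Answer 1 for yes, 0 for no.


Sort characters of 'beeb': 'bbee'
Sort characters of 'acde': 'acde'
Sorted forms differ -> they are NOT anagrams
Result: 0

0


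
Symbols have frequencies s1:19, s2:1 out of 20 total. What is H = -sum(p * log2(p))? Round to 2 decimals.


Computing entropy H = -sum(p_i * log2(p_i)):
  s1: p = 19/20 = 0.9500, -p*log2(p) = 0.0703
  s2: p = 1/20 = 0.0500, -p*log2(p) = 0.2161
H = sum of terms = 0.2864
Rounded to 2 decimals: 0.29

0.29


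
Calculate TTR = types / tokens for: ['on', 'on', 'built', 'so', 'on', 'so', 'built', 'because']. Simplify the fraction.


Tokens: 8
Unique types: ('because', 'built', 'on', 'so') = 4
TTR = 4/8
Simplify: divide both by 4 -> 1/2
TTR = 1/2

1/2


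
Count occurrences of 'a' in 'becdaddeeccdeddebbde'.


Scanning 'becdaddeeccdeddebbde' for 'a':
  Position 4: 'a' -> MATCH (count: 1)
Total occurrences of 'a': 1

1


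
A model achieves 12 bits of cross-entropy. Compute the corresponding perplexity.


Perplexity formula: PP = 2^H
H = 12
PP = 2^12
PP = 2^12 = 4096

4096


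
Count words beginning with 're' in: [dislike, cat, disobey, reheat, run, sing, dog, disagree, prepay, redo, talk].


Checking each word for prefix 're':
  'dislike' -> no (count: 0)
  'cat' -> no (count: 0)
  'disobey' -> no (count: 0)
  'reheat' -> YES, starts with 're' (count: 1)
  'run' -> no (count: 1)
  'sing' -> no (count: 1)
  'dog' -> no (count: 1)
  'disagree' -> no (count: 1)
  'prepay' -> no (count: 1)
  'redo' -> YES, starts with 're' (count: 2)
  'talk' -> no (count: 2)
Total with prefix 're': 2

2


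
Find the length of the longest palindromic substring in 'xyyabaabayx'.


Scanning 'xyyabaabayx' for palindromic substrings.
Substring at positions 2-9: 'yabaabay'.
Check: reverse('yabaabay') = 'yabaabay' -> palindrome confirmed.
Neighbouring characters ('y' / 'x') break symmetry, so it cannot extend further.
No longer palindromic substring exists; longest length = 8

8


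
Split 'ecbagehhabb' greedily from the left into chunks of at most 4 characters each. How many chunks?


'ecbagehhabb' has 11 characters.
Chunking with max size 4:
  Chunk 1: 'ecba' (positions 0-3)
  Chunk 2: 'gehh' (positions 4-7)
  Chunk 3: 'abb' (positions 8-10)
Total chunks: ceil(11 / 4) = 3

3


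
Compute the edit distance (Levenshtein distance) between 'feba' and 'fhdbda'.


Building DP table for s1='feba' (len 4) and s2='fhdbda' (len 6):
       f  h  d  b  d  a
    0  1  2  3  4  5  6
  f 1  0  1  2  3  4  5
  e 2  1  1  2  3  4  5
  b 3  2  2  2  2  3  4
  a 4  3  3  3  3  3  3
Edit distance = dp[4][6] = 3

3


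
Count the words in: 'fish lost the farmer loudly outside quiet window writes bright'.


Counting words by splitting on spaces:
  Word 1: 'fish'
  Word 2: 'lost'
  Word 3: 'the'
  Word 4: 'farmer'
  Word 5: 'loudly'
  Word 6: 'outside'
  Word 7: 'quiet'
  Word 8: 'window'
  Word 9: 'writes'
  Word 10: 'bright'
Total words: 10

10


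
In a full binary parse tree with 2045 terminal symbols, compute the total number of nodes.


Leaf nodes (terminals): 2045
Internal nodes = n - 1 = 2045 - 1 = 2044
Total = leaves + internal = 2045 + 2044 = 4089

4089


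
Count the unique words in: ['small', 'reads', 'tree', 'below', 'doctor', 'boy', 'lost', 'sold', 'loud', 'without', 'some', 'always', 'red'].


Listing all tokens and tracking unique types:
  Token 1: 'small' -> NEW (unique so far: 1)
  Token 2: 'reads' -> NEW (unique so far: 2)
  Token 3: 'tree' -> NEW (unique so far: 3)
  Token 4: 'below' -> NEW (unique so far: 4)
  Token 5: 'doctor' -> NEW (unique so far: 5)
  Token 6: 'boy' -> NEW (unique so far: 6)
  Token 7: 'lost' -> NEW (unique so far: 7)
  Token 8: 'sold' -> NEW (unique so far: 8)
  Token 9: 'loud' -> NEW (unique so far: 9)
  Token 10: 'without' -> NEW (unique so far: 10)
  Token 11: 'some' -> NEW (unique so far: 11)
  Token 12: 'always' -> NEW (unique so far: 12)
  Token 13: 'red' -> NEW (unique so far: 13)
Unique types: ('always', 'below', 'boy', 'doctor', 'lost', 'loud', 'reads', 'red', 'small', 'sold', 'some', 'tree', 'without')
Vocabulary size: 13

13


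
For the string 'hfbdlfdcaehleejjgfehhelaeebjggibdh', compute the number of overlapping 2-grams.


String 'hfbdlfdcaehleejjgfehhelaeebjggibdh' has length L = 34.
Number of overlapping n-grams = L - n + 1
Substituting: 34 - 2 + 1 = 33

33


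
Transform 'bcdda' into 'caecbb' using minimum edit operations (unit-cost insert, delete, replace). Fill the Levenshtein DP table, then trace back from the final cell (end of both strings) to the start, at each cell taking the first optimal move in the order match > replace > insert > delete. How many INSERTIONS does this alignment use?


Edit distance = 6. Backtracking from cell (5, 6) with preference match > replace > insert > delete,
then listing the resulting alignment 'bcdda' -> 'caecbb' left to right:
  Step 1: insert 'c' [insertion #1]
  Step 2: replace b->a
  Step 3: replace c->e
  Step 4: replace d->c
  Step 5: replace d->b
  Step 6: replace a->b
Total insertions: 1

1


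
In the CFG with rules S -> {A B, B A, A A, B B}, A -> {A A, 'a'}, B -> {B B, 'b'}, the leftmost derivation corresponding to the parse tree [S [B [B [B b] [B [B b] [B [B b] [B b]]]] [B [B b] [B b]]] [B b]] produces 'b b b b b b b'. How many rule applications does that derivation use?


Every bracketed nonterminal node [X ...] in the tree is produced by exactly one rule application.
Reading the tree off as a leftmost derivation:
  Step 1: S  =>  B B   (applied S -> B B)
  Step 2: B B  =>  B B B   (applied B -> B B)
  Step 3: B B B  =>  B B B B   (applied B -> B B)
  Step 4: B B B B  =>  b B B B   (applied B -> b)
  Step 5: b B B B  =>  b B B B B   (applied B -> B B)
  Step 6: b B B B B  =>  b b B B B   (applied B -> b)
  Step 7: b b B B B  =>  b b B B B B   (applied B -> B B)
  Step 8: b b B B B B  =>  b b b B B B   (applied B -> b)
  Step 9: b b b B B B  =>  b b b b B B   (applied B -> b)
  Step 10: b b b b B B  =>  b b b b B B B   (applied B -> B B)
  Step 11: b b b b B B B  =>  b b b b b B B   (applied B -> b)
  Step 12: b b b b b B B  =>  b b b b b b B   (applied B -> b)
  Step 13: b b b b b b B  =>  b b b b b b b   (applied B -> b)
Final yield: b b b b b b b
Total rewrite steps: 13

13


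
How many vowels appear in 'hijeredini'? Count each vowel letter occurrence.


Scanning each character of 'hijeredini':
  Position 1: 'h' -> consonant (running count: 0)
  Position 2: 'i' -> vowel (running count: 1)
  Position 3: 'j' -> consonant (running count: 1)
  Position 4: 'e' -> vowel (running count: 2)
  Position 5: 'r' -> consonant (running count: 2)
  Position 6: 'e' -> vowel (running count: 3)
  Position 7: 'd' -> consonant (running count: 3)
  Position 8: 'i' -> vowel (running count: 4)
  Position 9: 'n' -> consonant (running count: 4)
  Position 10: 'i' -> vowel (running count: 5)
Total vowels: 5

5


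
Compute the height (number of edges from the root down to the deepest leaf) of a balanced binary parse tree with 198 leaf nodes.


In a balanced binary tree with n leaves the deepest leaf is ceil(log2(n)) edges below the root.
log2(198) = 7.6294
ceil(7.6294) = 8
height (edges) = 8

8


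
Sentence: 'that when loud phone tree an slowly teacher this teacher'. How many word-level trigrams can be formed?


Word trigrams from [10] words:
  Trigram 1: (that when loud)
  Trigram 2: (when loud phone)
  Trigram 3: (loud phone tree)
  Trigram 4: (phone tree an)
  Trigram 5: (tree an slowly)
  Trigram 6: (an slowly teacher)
  Trigram 7: (slowly teacher this)
  Trigram 8: (teacher this teacher)
Total word trigrams: 10 - 2 = 8

8


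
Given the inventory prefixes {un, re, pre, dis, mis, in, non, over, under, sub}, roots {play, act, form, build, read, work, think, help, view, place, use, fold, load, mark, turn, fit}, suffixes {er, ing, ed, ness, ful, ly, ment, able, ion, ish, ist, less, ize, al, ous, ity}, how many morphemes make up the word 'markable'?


Segmenting 'markable' against the inventory:
  'mark' -> root (morpheme 1)
  'able' -> suffix (morpheme 2)
Total morphemes: 2

2


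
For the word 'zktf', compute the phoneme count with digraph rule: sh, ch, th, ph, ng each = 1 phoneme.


Parsing 'zktf' greedily, digraphs first:
  'z' -> consonant phoneme (phonemes so far: 1)
  'k' -> consonant phoneme (phonemes so far: 2)
  't' -> consonant phoneme (phonemes so far: 3)
  'f' -> consonant phoneme (phonemes so far: 4)
Total phonemes: 4

4


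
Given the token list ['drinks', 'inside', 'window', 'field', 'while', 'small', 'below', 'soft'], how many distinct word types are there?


Listing all tokens and tracking unique types:
  Token 1: 'drinks' -> NEW (unique so far: 1)
  Token 2: 'inside' -> NEW (unique so far: 2)
  Token 3: 'window' -> NEW (unique so far: 3)
  Token 4: 'field' -> NEW (unique so far: 4)
  Token 5: 'while' -> NEW (unique so far: 5)
  Token 6: 'small' -> NEW (unique so far: 6)
  Token 7: 'below' -> NEW (unique so far: 7)
  Token 8: 'soft' -> NEW (unique so far: 8)
Unique types: ('below', 'drinks', 'field', 'inside', 'small', 'soft', 'while', 'window')
Vocabulary size: 8

8


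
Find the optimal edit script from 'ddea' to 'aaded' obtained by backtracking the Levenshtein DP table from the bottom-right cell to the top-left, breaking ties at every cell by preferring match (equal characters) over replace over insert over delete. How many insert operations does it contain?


Edit distance = 3. Backtracking from cell (4, 5) with preference match > replace > insert > delete,
then listing the resulting alignment 'ddea' -> 'aaded' left to right:
  Step 1: insert 'a' [insertion #1]
  Step 2: replace d->a
  Step 3: keep 'd'
  Step 4: keep 'e'
  Step 5: replace a->d
Total insertions: 1

1


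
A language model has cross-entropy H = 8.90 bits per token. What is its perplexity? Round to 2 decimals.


Perplexity formula: PP = 2^H
H = 8.90
PP = 2^8.90
Decompose: 2^8.90 = 2^8 * 2^0.90
2^8 = 256, 2^0.90 ~ 1.8660660
PP ~ 256 * 1.8660660 = 477.7128960
Rounded to 2 decimals: 477.71

477.71


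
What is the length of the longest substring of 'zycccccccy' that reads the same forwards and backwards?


Scanning 'zycccccccy' for palindromic substrings.
Substring at positions 1-9: 'ycccccccy'.
Check: reverse('ycccccccy') = 'ycccccccy' -> palindrome confirmed.
Neighbouring characters ('z' / '-') break symmetry, so it cannot extend further.
No longer palindromic substring exists; longest length = 9

9


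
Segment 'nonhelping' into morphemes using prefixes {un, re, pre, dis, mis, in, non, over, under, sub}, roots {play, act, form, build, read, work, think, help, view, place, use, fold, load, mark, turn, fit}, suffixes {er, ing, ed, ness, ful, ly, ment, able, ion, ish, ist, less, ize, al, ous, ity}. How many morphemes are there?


Segmenting 'nonhelping' against the inventory:
  'non' -> prefix (morpheme 1)
  'help' -> root (morpheme 2)
  'ing' -> suffix (morpheme 3)
Total morphemes: 3

3


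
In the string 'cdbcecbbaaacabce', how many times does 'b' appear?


Scanning 'cdbcecbbaaacabce' for 'b':
  Position 2: 'b' -> MATCH (count: 1)
  Position 6: 'b' -> MATCH (count: 2)
  Position 7: 'b' -> MATCH (count: 3)
  Position 13: 'b' -> MATCH (count: 4)
Total occurrences of 'b': 4

4


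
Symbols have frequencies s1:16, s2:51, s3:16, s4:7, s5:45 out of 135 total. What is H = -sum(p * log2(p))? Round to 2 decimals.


Computing entropy H = -sum(p_i * log2(p_i)):
  s1: p = 16/135 = 0.1185, -p*log2(p) = 0.3647
  s2: p = 51/135 = 0.3778, -p*log2(p) = 0.5305
  s3: p = 16/135 = 0.1185, -p*log2(p) = 0.3647
  s4: p = 7/135 = 0.0519, -p*log2(p) = 0.2214
  s5: p = 45/135 = 0.3333, -p*log2(p) = 0.5283
H = sum of terms = 2.0096
Rounded to 2 decimals: 2.01

2.01


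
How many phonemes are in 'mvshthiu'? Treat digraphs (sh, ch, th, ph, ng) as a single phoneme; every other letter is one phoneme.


Parsing 'mvshthiu' greedily, digraphs first:
  'm' -> consonant phoneme (phonemes so far: 1)
  'v' -> consonant phoneme (phonemes so far: 2)
  'sh' -> digraph (1 consonant phoneme) (phonemes so far: 3)
  'th' -> digraph (1 consonant phoneme) (phonemes so far: 4)
  'i' -> vowel phoneme (phonemes so far: 5)
  'u' -> vowel phoneme (phonemes so far: 6)
Total phonemes: 6

6


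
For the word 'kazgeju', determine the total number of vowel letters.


Scanning each character of 'kazgeju':
  Position 1: 'k' -> consonant (running count: 0)
  Position 2: 'a' -> vowel (running count: 1)
  Position 3: 'z' -> consonant (running count: 1)
  Position 4: 'g' -> consonant (running count: 1)
  Position 5: 'e' -> vowel (running count: 2)
  Position 6: 'j' -> consonant (running count: 2)
  Position 7: 'u' -> vowel (running count: 3)
Total vowels: 3

3


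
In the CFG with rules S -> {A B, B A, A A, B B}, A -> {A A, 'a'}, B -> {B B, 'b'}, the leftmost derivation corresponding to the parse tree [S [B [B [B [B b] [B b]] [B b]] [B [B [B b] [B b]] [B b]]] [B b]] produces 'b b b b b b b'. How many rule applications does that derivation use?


Every bracketed nonterminal node [X ...] in the tree is produced by exactly one rule application.
Reading the tree off as a leftmost derivation:
  Step 1: S  =>  B B   (applied S -> B B)
  Step 2: B B  =>  B B B   (applied B -> B B)
  Step 3: B B B  =>  B B B B   (applied B -> B B)
  Step 4: B B B B  =>  B B B B B   (applied B -> B B)
  Step 5: B B B B B  =>  b B B B B   (applied B -> b)
  Step 6: b B B B B  =>  b b B B B   (applied B -> b)
  Step 7: b b B B B  =>  b b b B B   (applied B -> b)
  Step 8: b b b B B  =>  b b b B B B   (applied B -> B B)
  Step 9: b b b B B B  =>  b b b B B B B   (applied B -> B B)
  Step 10: b b b B B B B  =>  b b b b B B B   (applied B -> b)
  Step 11: b b b b B B B  =>  b b b b b B B   (applied B -> b)
  Step 12: b b b b b B B  =>  b b b b b b B   (applied B -> b)
  Step 13: b b b b b b B  =>  b b b b b b b   (applied B -> b)
Final yield: b b b b b b b
Total rewrite steps: 13

13


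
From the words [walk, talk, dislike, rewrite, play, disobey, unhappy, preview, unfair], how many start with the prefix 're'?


Checking each word for prefix 're':
  'walk' -> no (count: 0)
  'talk' -> no (count: 0)
  'dislike' -> no (count: 0)
  'rewrite' -> YES, starts with 're' (count: 1)
  'play' -> no (count: 1)
  'disobey' -> no (count: 1)
  'unhappy' -> no (count: 1)
  'preview' -> no (count: 1)
  'unfair' -> no (count: 1)
Total with prefix 're': 1

1


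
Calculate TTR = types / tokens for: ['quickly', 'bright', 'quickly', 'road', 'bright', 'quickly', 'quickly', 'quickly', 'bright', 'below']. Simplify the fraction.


Tokens: 10
Unique types: ('below', 'bright', 'quickly', 'road') = 4
TTR = 4/10
Simplify: divide both by 2 -> 2/5
TTR = 2/5

2/5


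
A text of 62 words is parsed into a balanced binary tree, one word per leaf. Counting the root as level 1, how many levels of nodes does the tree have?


In a balanced binary tree with n leaves the deepest leaf is ceil(log2(n)) edges below the root,
so counting node levels inclusive of root and leaves gives ceil(log2(n)) + 1 levels.
log2(62) = 5.9542
ceil(5.9542) = 6
levels = 6 + 1 = 7

7


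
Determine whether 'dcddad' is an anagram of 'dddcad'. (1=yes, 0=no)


Sort characters of 'dcddad': 'acdddd'
Sort characters of 'dddcad': 'acdddd'
Sorted forms match -> they ARE anagrams
Result: 1

1


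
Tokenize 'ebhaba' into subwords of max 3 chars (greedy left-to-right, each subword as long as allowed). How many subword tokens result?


'ebhaba' has 6 characters.
Chunking with max size 3:
  Chunk 1: 'ebh' (positions 0-2)
  Chunk 2: 'aba' (positions 3-5)
Total chunks: ceil(6 / 3) = 2

2


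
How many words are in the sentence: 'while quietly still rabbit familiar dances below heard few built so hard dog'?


Counting words by splitting on spaces:
  Word 1: 'while'
  Word 2: 'quietly'
  Word 3: 'still'
  Word 4: 'rabbit'
  Word 5: 'familiar'
  Word 6: 'dances'
  Word 7: 'below'
  Word 8: 'heard'
  Word 9: 'few'
  Word 10: 'built'
  Word 11: 'so'
  Word 12: 'hard'
  Word 13: 'dog'
Total words: 13

13


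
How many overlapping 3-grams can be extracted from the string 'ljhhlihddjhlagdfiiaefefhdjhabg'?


String 'ljhhlihddjhlagdfiiaefefhdjhabg' has length L = 30.
Number of overlapping n-grams = L - n + 1
Substituting: 30 - 3 + 1 = 28

28


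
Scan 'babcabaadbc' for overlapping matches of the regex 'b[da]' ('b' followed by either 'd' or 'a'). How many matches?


Pattern: b[da] means 'b' followed by either 'd' or 'a'.
Scanning 'babcabaadbc' position-by-position:
  Pos 0: window 'ba' -> MATCH
  Pos 1: window 'ab' -> no
  Pos 2: window 'bc' -> no
  Pos 3: window 'ca' -> no
  Pos 4: window 'ab' -> no
  Pos 5: window 'ba' -> MATCH
  Pos 6: window 'aa' -> no
  Pos 7: window 'ad' -> no
  Pos 8: window 'db' -> no
  Pos 9: window 'bc' -> no
  Pos 10: window 'c' -> no
Total matches: 2

2


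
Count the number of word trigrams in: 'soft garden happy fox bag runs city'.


Word trigrams from [7] words:
  Trigram 1: (soft garden happy)
  Trigram 2: (garden happy fox)
  Trigram 3: (happy fox bag)
  Trigram 4: (fox bag runs)
  Trigram 5: (bag runs city)
Total word trigrams: 7 - 2 = 5

5


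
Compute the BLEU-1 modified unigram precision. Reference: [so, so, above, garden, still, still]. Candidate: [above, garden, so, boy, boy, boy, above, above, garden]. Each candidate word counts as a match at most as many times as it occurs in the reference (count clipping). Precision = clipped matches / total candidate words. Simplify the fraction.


Reference word counts: {'above': 1, 'garden': 1, 'so': 2, 'still': 2}
Checking each candidate word (with clipping):
  'above' -> in reference (ref count 1, used 1/1) -> match (matches: 1)
  'garden' -> in reference (ref count 1, used 1/1) -> match (matches: 2)
  'so' -> in reference (ref count 2, used 1/2) -> match (matches: 3)
  'boy' -> not in reference -> no match (matches: 3)
  'boy' -> not in reference -> no match (matches: 3)
  'boy' -> not in reference -> no match (matches: 3)
  'above' -> ref count 1 already used up (1/1) -> clipped, no match (matches: 3)
  'above' -> ref count 1 already used up (1/1) -> clipped, no match (matches: 3)
  'garden' -> ref count 1 already used up (1/1) -> clipped, no match (matches: 3)
Clipped matches: 3, Candidate length: 9
Precision = 3/9 = 1/3

1/3


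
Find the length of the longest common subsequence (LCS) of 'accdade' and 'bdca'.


DP table for LCS of 'accdade' and 'bdca':
       b  d  c  a
    0  0  0  0  0
  a 0  0  0  0  1
  c 0  0  0  1  1
  c 0  0  0  1  1
  d 0  0  1  1  1
  a 0  0  1  1  2
  d 0  0  1  1  2
  e 0  0  1  1  2
LCS: 'ca'
LCS length = 2

2


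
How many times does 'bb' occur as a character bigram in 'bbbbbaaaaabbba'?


Scanning 'bbbbbaaaaabbba' for bigram 'bb':
  Position 0: 'bb' -> MATCH
  Position 1: 'bb' -> MATCH
  Position 2: 'bb' -> MATCH
  Position 3: 'bb' -> MATCH
  Position 4: 'ba' -> no
  Position 5: 'aa' -> no
  Position 6: 'aa' -> no
  Position 7: 'aa' -> no
  Position 8: 'aa' -> no
  Position 9: 'ab' -> no
  Position 10: 'bb' -> MATCH
  Position 11: 'bb' -> MATCH
  Position 12: 'ba' -> no
Total matches: 6

6


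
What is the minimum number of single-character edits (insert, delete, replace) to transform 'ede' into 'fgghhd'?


Building DP table for s1='ede' (len 3) and s2='fgghhd' (len 6):
       f  g  g  h  h  d
    0  1  2  3  4  5  6
  e 1  1  2  3  4  5  6
  d 2  2  2  3  4  5  5
  e 3  3  3  3  4  5  6
Edit distance = dp[3][6] = 6

6


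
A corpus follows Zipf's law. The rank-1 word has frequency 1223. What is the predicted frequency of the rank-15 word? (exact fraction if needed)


Zipf's law: freq(rank) = f1 / rank
f1 = 1223, rank = 15
freq = 1223 / 15
GCD(1223, 15) = 1
Simplified: 1223/15

1223/15


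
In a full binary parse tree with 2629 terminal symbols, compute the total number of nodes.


Leaf nodes (terminals): 2629
Internal nodes = n - 1 = 2629 - 1 = 2628
Total = leaves + internal = 2629 + 2628 = 5257

5257


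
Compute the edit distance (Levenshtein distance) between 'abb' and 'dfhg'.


Building DP table for s1='abb' (len 3) and s2='dfhg' (len 4):
       d  f  h  g
    0  1  2  3  4
  a 1  1  2  3  4
  b 2  2  2  3  4
  b 3  3  3  3  4
Edit distance = dp[3][4] = 4

4


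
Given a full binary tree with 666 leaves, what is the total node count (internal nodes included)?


Leaf nodes (terminals): 666
Internal nodes = n - 1 = 666 - 1 = 665
Total = leaves + internal = 666 + 665 = 1331

1331


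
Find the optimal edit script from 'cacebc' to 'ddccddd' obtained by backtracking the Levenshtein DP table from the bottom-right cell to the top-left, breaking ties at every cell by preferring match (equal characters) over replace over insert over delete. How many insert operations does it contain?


Edit distance = 6. Backtracking from cell (6, 7) with preference match > replace > insert > delete,
then listing the resulting alignment 'cacebc' -> 'ddccddd' left to right:
  Step 1: insert 'd' [insertion #1]
  Step 2: replace c->d
  Step 3: replace a->c
  Step 4: keep 'c'
  Step 5: replace e->d
  Step 6: replace b->d
  Step 7: replace c->d
Total insertions: 1

1


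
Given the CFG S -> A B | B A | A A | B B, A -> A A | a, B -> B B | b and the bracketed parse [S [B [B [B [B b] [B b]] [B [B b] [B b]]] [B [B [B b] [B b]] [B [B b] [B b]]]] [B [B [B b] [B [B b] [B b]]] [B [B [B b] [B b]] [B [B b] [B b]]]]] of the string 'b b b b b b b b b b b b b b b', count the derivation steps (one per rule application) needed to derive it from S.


Every bracketed nonterminal node [X ...] in the tree is produced by exactly one rule application.
Reading the tree off as a leftmost derivation:
  Step 1: S  =>  B B   (applied S -> B B)
  Step 2: B B  =>  B B B   (applied B -> B B)
  Step 3: B B B  =>  B B B B   (applied B -> B B)
  Step 4: B B B B  =>  B B B B B   (applied B -> B B)
  Step 5: B B B B B  =>  b B B B B   (applied B -> b)
  Step 6: b B B B B  =>  b b B B B   (applied B -> b)
  Step 7: b b B B B  =>  b b B B B B   (applied B -> B B)
  Step 8: b b B B B B  =>  b b b B B B   (applied B -> b)
  Step 9: b b b B B B  =>  b b b b B B   (applied B -> b)
  Step 10: b b b b B B  =>  b b b b B B B   (applied B -> B B)
  Step 11: b b b b B B B  =>  b b b b B B B B   (applied B -> B B)
  Step 12: b b b b B B B B  =>  b b b b b B B B   (applied B -> b)
  Step 13: b b b b b B B B  =>  b b b b b b B B   (applied B -> b)
  Step 14: b b b b b b B B  =>  b b b b b b B B B   (applied B -> B B)
  Step 15: b b b b b b B B B  =>  b b b b b b b B B   (applied B -> b)
  Step 16: b b b b b b b B B  =>  b b b b b b b b B   (applied B -> b)
  Step 17: b b b b b b b b B  =>  b b b b b b b b B B   (applied B -> B B)
  Step 18: b b b b b b b b B B  =>  b b b b b b b b B B B   (applied B -> B B)
  Step 19: b b b b b b b b B B B  =>  b b b b b b b b b B B   (applied B -> b)
  Step 20: b b b b b b b b b B B  =>  b b b b b b b b b B B B   (applied B -> B B)
  Step 21: b b b b b b b b b B B B  =>  b b b b b b b b b b B B   (applied B -> b)
  Step 22: b b b b b b b b b b B B  =>  b b b b b b b b b b b B   (applied B -> b)
  Step 23: b b b b b b b b b b b B  =>  b b b b b b b b b b b B B   (applied B -> B B)
  Step 24: b b b b b b b b b b b B B  =>  b b b b b b b b b b b B B B   (applied B -> B B)
  Step 25: b b b b b b b b b b b B B B  =>  b b b b b b b b b b b b B B   (applied B -> b)
  Step 26: b b b b b b b b b b b b B B  =>  b b b b b b b b b b b b b B   (applied B -> b)
  Step 27: b b b b b b b b b b b b b B  =>  b b b b b b b b b b b b b B B   (applied B -> B B)
  Step 28: b b b b b b b b b b b b b B B  =>  b b b b b b b b b b b b b b B   (applied B -> b)
  Step 29: b b b b b b b b b b b b b b B  =>  b b b b b b b b b b b b b b b   (applied B -> b)
Final yield: b b b b b b b b b b b b b b b
Total rewrite steps: 29

29


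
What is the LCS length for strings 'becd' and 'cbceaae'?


DP table for LCS of 'becd' and 'cbceaae':
       c  b  c  e  a  a  e
    0  0  0  0  0  0  0  0
  b 0  0  1  1  1  1  1  1
  e 0  0  1  1  2  2  2  2
  c 0  1  1  2  2  2  2  2
  d 0  1  1  2  2  2  2  2
LCS: 'be'
LCS length = 2

2


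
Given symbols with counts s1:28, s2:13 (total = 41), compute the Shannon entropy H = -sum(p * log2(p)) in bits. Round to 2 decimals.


Computing entropy H = -sum(p_i * log2(p_i)):
  s1: p = 28/41 = 0.6829, -p*log2(p) = 0.3757
  s2: p = 13/41 = 0.3171, -p*log2(p) = 0.5254
H = sum of terms = 0.9011
Rounded to 2 decimals: 0.90

0.90


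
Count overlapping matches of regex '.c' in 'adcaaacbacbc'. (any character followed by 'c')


Pattern: .c means any character followed by 'c'.
Scanning 'adcaaacbacbc' position-by-position:
  Pos 0: window 'ad' -> no
  Pos 1: window 'dc' -> MATCH
  Pos 2: window 'ca' -> no
  Pos 3: window 'aa' -> no
  Pos 4: window 'aa' -> no
  Pos 5: window 'ac' -> MATCH
  Pos 6: window 'cb' -> no
  Pos 7: window 'ba' -> no
  Pos 8: window 'ac' -> MATCH
  Pos 9: window 'cb' -> no
  Pos 10: window 'bc' -> MATCH
  Pos 11: window 'c' -> no
Total matches: 4

4


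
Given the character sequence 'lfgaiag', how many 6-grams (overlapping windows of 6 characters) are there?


String 'lfgaiag' has length L = 7.
Number of overlapping n-grams = L - n + 1
Substituting: 7 - 6 + 1 = 2

2


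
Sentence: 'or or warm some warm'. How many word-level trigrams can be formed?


Word trigrams from [5] words:
  Trigram 1: (or or warm)
  Trigram 2: (or warm some)
  Trigram 3: (warm some warm)
Total word trigrams: 5 - 2 = 3

3


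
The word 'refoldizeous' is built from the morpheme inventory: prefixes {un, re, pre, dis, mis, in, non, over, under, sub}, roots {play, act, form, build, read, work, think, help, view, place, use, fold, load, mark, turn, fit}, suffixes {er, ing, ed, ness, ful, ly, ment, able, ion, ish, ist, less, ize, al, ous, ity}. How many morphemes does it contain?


Segmenting 'refoldizeous' against the inventory:
  're' -> prefix (morpheme 1)
  'fold' -> root (morpheme 2)
  'ize' -> suffix (morpheme 3)
  'ous' -> suffix (morpheme 4)
Total morphemes: 4

4


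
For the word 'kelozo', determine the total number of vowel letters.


Scanning each character of 'kelozo':
  Position 1: 'k' -> consonant (running count: 0)
  Position 2: 'e' -> vowel (running count: 1)
  Position 3: 'l' -> consonant (running count: 1)
  Position 4: 'o' -> vowel (running count: 2)
  Position 5: 'z' -> consonant (running count: 2)
  Position 6: 'o' -> vowel (running count: 3)
Total vowels: 3

3


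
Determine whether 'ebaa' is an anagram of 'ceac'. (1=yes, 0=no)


Sort characters of 'ebaa': 'aabe'
Sort characters of 'ceac': 'acce'
Sorted forms differ -> they are NOT anagrams
Result: 0

0


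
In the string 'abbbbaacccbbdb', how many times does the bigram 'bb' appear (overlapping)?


Scanning 'abbbbaacccbbdb' for bigram 'bb':
  Position 0: 'ab' -> no
  Position 1: 'bb' -> MATCH
  Position 2: 'bb' -> MATCH
  Position 3: 'bb' -> MATCH
  Position 4: 'ba' -> no
  Position 5: 'aa' -> no
  Position 6: 'ac' -> no
  Position 7: 'cc' -> no
  Position 8: 'cc' -> no
  Position 9: 'cb' -> no
  Position 10: 'bb' -> MATCH
  Position 11: 'bd' -> no
  Position 12: 'db' -> no
Total matches: 4

4


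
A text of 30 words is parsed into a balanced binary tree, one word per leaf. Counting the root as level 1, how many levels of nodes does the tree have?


In a balanced binary tree with n leaves the deepest leaf is ceil(log2(n)) edges below the root,
so counting node levels inclusive of root and leaves gives ceil(log2(n)) + 1 levels.
log2(30) = 4.9069
ceil(4.9069) = 5
levels = 5 + 1 = 6

6


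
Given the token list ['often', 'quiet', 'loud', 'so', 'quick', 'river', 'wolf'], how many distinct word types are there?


Listing all tokens and tracking unique types:
  Token 1: 'often' -> NEW (unique so far: 1)
  Token 2: 'quiet' -> NEW (unique so far: 2)
  Token 3: 'loud' -> NEW (unique so far: 3)
  Token 4: 'so' -> NEW (unique so far: 4)
  Token 5: 'quick' -> NEW (unique so far: 5)
  Token 6: 'river' -> NEW (unique so far: 6)
  Token 7: 'wolf' -> NEW (unique so far: 7)
Unique types: ('loud', 'often', 'quick', 'quiet', 'river', 'so', 'wolf')
Vocabulary size: 7

7


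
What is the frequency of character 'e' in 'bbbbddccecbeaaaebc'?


Scanning 'bbbbddccecbeaaaebc' for 'e':
  Position 8: 'e' -> MATCH (count: 1)
  Position 11: 'e' -> MATCH (count: 2)
  Position 15: 'e' -> MATCH (count: 3)
Total occurrences of 'e': 3

3


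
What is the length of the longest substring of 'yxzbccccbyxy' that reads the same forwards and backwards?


Scanning 'yxzbccccbyxy' for palindromic substrings.
Substring at positions 3-8: 'bccccb'.
Check: reverse('bccccb') = 'bccccb' -> palindrome confirmed.
Neighbouring characters ('z' / 'y') break symmetry, so it cannot extend further.
No longer palindromic substring exists; longest length = 6

6


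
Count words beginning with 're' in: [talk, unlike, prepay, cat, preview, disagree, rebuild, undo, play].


Checking each word for prefix 're':
  'talk' -> no (count: 0)
  'unlike' -> no (count: 0)
  'prepay' -> no (count: 0)
  'cat' -> no (count: 0)
  'preview' -> no (count: 0)
  'disagree' -> no (count: 0)
  'rebuild' -> YES, starts with 're' (count: 1)
  'undo' -> no (count: 1)
  'play' -> no (count: 1)
Total with prefix 're': 1

1


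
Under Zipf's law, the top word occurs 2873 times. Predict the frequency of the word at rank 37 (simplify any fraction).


Zipf's law: freq(rank) = f1 / rank
f1 = 2873, rank = 37
freq = 2873 / 37
GCD(2873, 37) = 1
Simplified: 2873/37

2873/37


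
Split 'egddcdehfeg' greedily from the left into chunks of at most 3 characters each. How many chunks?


'egddcdehfeg' has 11 characters.
Chunking with max size 3:
  Chunk 1: 'egd' (positions 0-2)
  Chunk 2: 'dcd' (positions 3-5)
  Chunk 3: 'ehf' (positions 6-8)
  Chunk 4: 'eg' (positions 9-10)
Total chunks: ceil(11 / 3) = 4

4


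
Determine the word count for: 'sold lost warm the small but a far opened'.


Counting words by splitting on spaces:
  Word 1: 'sold'
  Word 2: 'lost'
  Word 3: 'warm'
  Word 4: 'the'
  Word 5: 'small'
  Word 6: 'but'
  Word 7: 'a'
  Word 8: 'far'
  Word 9: 'opened'
Total words: 9

9


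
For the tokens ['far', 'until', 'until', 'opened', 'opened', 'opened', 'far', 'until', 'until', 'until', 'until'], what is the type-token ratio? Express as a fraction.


Tokens: 11
Unique types: ('far', 'opened', 'until') = 3
TTR = 3/11
Already in lowest terms.

3/11


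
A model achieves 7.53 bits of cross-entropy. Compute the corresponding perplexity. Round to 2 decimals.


Perplexity formula: PP = 2^H
H = 7.53
PP = 2^7.53
Decompose: 2^7.53 = 2^7 * 2^0.53
2^7 = 128, 2^0.53 ~ 1.4439292
PP ~ 128 * 1.4439292 = 184.8229376
Rounded to 2 decimals: 184.82

184.82


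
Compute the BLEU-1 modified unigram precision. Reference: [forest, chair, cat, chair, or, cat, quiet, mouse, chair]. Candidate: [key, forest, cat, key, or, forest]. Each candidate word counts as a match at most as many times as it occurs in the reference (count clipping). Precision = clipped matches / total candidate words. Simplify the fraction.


Reference word counts: {'cat': 2, 'chair': 3, 'forest': 1, 'mouse': 1, 'or': 1, 'quiet': 1}
Checking each candidate word (with clipping):
  'key' -> not in reference -> no match (matches: 0)
  'forest' -> in reference (ref count 1, used 1/1) -> match (matches: 1)
  'cat' -> in reference (ref count 2, used 1/2) -> match (matches: 2)
  'key' -> not in reference -> no match (matches: 2)
  'or' -> in reference (ref count 1, used 1/1) -> match (matches: 3)
  'forest' -> ref count 1 already used up (1/1) -> clipped, no match (matches: 3)
Clipped matches: 3, Candidate length: 6
Precision = 3/6 = 1/2

1/2


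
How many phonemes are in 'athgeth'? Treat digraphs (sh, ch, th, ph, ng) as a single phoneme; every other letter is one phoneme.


Parsing 'athgeth' greedily, digraphs first:
  'a' -> vowel phoneme (phonemes so far: 1)
  'th' -> digraph (1 consonant phoneme) (phonemes so far: 2)
  'g' -> consonant phoneme (phonemes so far: 3)
  'e' -> vowel phoneme (phonemes so far: 4)
  'th' -> digraph (1 consonant phoneme) (phonemes so far: 5)
Total phonemes: 5

5


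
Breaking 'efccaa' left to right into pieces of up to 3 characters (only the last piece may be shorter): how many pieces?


'efccaa' has 6 characters.
Chunking with max size 3:
  Chunk 1: 'efc' (positions 0-2)
  Chunk 2: 'caa' (positions 3-5)
Total chunks: ceil(6 / 3) = 2

2


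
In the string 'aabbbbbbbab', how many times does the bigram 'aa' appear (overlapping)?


Scanning 'aabbbbbbbab' for bigram 'aa':
  Position 0: 'aa' -> MATCH
  Position 1: 'ab' -> no
  Position 2: 'bb' -> no
  Position 3: 'bb' -> no
  Position 4: 'bb' -> no
  Position 5: 'bb' -> no
  Position 6: 'bb' -> no
  Position 7: 'bb' -> no
  Position 8: 'ba' -> no
  Position 9: 'ab' -> no
Total matches: 1

1


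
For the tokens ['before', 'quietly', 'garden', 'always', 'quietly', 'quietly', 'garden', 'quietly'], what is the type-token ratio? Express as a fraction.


Tokens: 8
Unique types: ('always', 'before', 'garden', 'quietly') = 4
TTR = 4/8
Simplify: divide both by 4 -> 1/2
TTR = 1/2

1/2


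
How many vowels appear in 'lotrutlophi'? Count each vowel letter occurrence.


Scanning each character of 'lotrutlophi':
  Position 1: 'l' -> consonant (running count: 0)
  Position 2: 'o' -> vowel (running count: 1)
  Position 3: 't' -> consonant (running count: 1)
  Position 4: 'r' -> consonant (running count: 1)
  Position 5: 'u' -> vowel (running count: 2)
  Position 6: 't' -> consonant (running count: 2)
  Position 7: 'l' -> consonant (running count: 2)
  Position 8: 'o' -> vowel (running count: 3)
  Position 9: 'p' -> consonant (running count: 3)
  Position 10: 'h' -> consonant (running count: 3)
  Position 11: 'i' -> vowel (running count: 4)
Total vowels: 4

4


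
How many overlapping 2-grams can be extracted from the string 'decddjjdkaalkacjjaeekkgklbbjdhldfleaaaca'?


String 'decddjjdkaalkacjjaeekkgklbbjdhldfleaaaca' has length L = 40.
Number of overlapping n-grams = L - n + 1
Substituting: 40 - 2 + 1 = 39

39


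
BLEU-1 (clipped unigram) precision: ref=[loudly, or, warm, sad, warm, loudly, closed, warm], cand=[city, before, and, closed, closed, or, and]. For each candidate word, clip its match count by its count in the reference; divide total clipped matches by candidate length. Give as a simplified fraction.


Reference word counts: {'closed': 1, 'loudly': 2, 'or': 1, 'sad': 1, 'warm': 3}
Checking each candidate word (with clipping):
  'city' -> not in reference -> no match (matches: 0)
  'before' -> not in reference -> no match (matches: 0)
  'and' -> not in reference -> no match (matches: 0)
  'closed' -> in reference (ref count 1, used 1/1) -> match (matches: 1)
  'closed' -> ref count 1 already used up (1/1) -> clipped, no match (matches: 1)
  'or' -> in reference (ref count 1, used 1/1) -> match (matches: 2)
  'and' -> not in reference -> no match (matches: 2)
Clipped matches: 2, Candidate length: 7
Precision = 2/7

2/7


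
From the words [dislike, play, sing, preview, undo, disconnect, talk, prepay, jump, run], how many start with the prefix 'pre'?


Checking each word for prefix 'pre':
  'dislike' -> no (count: 0)
  'play' -> no (count: 0)
  'sing' -> no (count: 0)
  'preview' -> YES, starts with 'pre' (count: 1)
  'undo' -> no (count: 1)
  'disconnect' -> no (count: 1)
  'talk' -> no (count: 1)
  'prepay' -> YES, starts with 'pre' (count: 2)
  'jump' -> no (count: 2)
  'run' -> no (count: 2)
Total with prefix 'pre': 2

2


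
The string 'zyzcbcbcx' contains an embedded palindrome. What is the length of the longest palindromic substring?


Scanning 'zyzcbcbcx' for palindromic substrings.
Substring at positions 3-7: 'cbcbc'.
Check: reverse('cbcbc') = 'cbcbc' -> palindrome confirmed.
Neighbouring characters ('z' / 'x') break symmetry, so it cannot extend further.
No longer palindromic substring exists; longest length = 5

5


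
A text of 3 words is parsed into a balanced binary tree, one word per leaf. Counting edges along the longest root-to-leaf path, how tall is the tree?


In a balanced binary tree with n leaves the deepest leaf is ceil(log2(n)) edges below the root.
log2(3) = 1.5850
ceil(1.5850) = 2
height (edges) = 2

2


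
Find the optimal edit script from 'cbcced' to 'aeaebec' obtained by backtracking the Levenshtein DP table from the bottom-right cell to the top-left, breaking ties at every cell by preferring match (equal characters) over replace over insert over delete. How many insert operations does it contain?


Edit distance = 6. Backtracking from cell (6, 7) with preference match > replace > insert > delete,
then listing the resulting alignment 'cbcced' -> 'aeaebec' left to right:
  Step 1: insert 'a' [insertion #1]
  Step 2: replace c->e
  Step 3: replace b->a
  Step 4: replace c->e
  Step 5: replace c->b
  Step 6: keep 'e'
  Step 7: replace d->c
Total insertions: 1

1


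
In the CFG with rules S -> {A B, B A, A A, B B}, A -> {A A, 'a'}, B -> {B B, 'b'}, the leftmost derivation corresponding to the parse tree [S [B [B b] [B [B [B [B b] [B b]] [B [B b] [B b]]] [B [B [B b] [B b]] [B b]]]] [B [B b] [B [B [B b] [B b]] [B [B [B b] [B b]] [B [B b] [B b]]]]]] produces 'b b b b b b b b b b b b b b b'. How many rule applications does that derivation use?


Every bracketed nonterminal node [X ...] in the tree is produced by exactly one rule application.
Reading the tree off as a leftmost derivation:
  Step 1: S  =>  B B   (applied S -> B B)
  Step 2: B B  =>  B B B   (applied B -> B B)
  Step 3: B B B  =>  b B B   (applied B -> b)
  Step 4: b B B  =>  b B B B   (applied B -> B B)
  Step 5: b B B B  =>  b B B B B   (applied B -> B B)
  Step 6: b B B B B  =>  b B B B B B   (applied B -> B B)
  Step 7: b B B B B B  =>  b b B B B B   (applied B -> b)
  Step 8: b b B B B B  =>  b b b B B B   (applied B -> b)
  Step 9: b b b B B B  =>  b b b B B B B   (applied B -> B B)
  Step 10: b b b B B B B  =>  b b b b B B B   (applied B -> b)
  Step 11: b b b b B B B  =>  b b b b b B B   (applied B -> b)
  Step 12: b b b b b B B  =>  b b b b b B B B   (applied B -> B B)
  Step 13: b b b b b B B B  =>  b b b b b B B B B   (applied B -> B B)
  Step 14: b b b b b B B B B  =>  b b b b b b B B B   (applied B -> b)
  Step 15: b b b b b b B B B  =>  b b b b b b b B B   (applied B -> b)
  Step 16: b b b b b b b B B  =>  b b b b b b b b B   (applied B -> b)
  Step 17: b b b b b b b b B  =>  b b b b b b b b B B   (applied B -> B B)
  Step 18: b b b b b b b b B B  =>  b b b b b b b b b B   (applied B -> b)
  Step 19: b b b b b b b b b B  =>  b b b b b b b b b B B   (applied B -> B B)
  Step 20: b b b b b b b b b B B  =>  b b b b b b b b b B B B   (applied B -> B B)
  Step 21: b b b b b b b b b B B B  =>  b b b b b b b b b b B B   (applied B -> b)
  Step 22: b b b b b b b b b b B B  =>  b b b b b b b b b b b B   (applied B -> b)
  Step 23: b b b b b b b b b b b B  =>  b b b b b b b b b b b B B   (applied B -> B B)
  Step 24: b b b b b b b b b b b B B  =>  b b b b b b b b b b b B B B   (applied B -> B B)
  Step 25: b b b b b b b b b b b B B B  =>  b b b b b b b b b b b b B B   (applied B -> b)
  Step 26: b b b b b b b b b b b b B B  =>  b b b b b b b b b b b b b B   (applied B -> b)
  Step 27: b b b b b b b b b b b b b B  =>  b b b b b b b b b b b b b B B   (applied B -> B B)
  Step 28: b b b b b b b b b b b b b B B  =>  b b b b b b b b b b b b b b B   (applied B -> b)
  Step 29: b b b b b b b b b b b b b b B  =>  b b b b b b b b b b b b b b b   (applied B -> b)
Final yield: b b b b b b b b b b b b b b b
Total rewrite steps: 29

29


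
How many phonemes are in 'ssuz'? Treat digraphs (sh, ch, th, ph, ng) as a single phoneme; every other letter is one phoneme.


Parsing 'ssuz' greedily, digraphs first:
  's' -> consonant phoneme (phonemes so far: 1)
  's' -> consonant phoneme (phonemes so far: 2)
  'u' -> vowel phoneme (phonemes so far: 3)
  'z' -> consonant phoneme (phonemes so far: 4)
Total phonemes: 4

4
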